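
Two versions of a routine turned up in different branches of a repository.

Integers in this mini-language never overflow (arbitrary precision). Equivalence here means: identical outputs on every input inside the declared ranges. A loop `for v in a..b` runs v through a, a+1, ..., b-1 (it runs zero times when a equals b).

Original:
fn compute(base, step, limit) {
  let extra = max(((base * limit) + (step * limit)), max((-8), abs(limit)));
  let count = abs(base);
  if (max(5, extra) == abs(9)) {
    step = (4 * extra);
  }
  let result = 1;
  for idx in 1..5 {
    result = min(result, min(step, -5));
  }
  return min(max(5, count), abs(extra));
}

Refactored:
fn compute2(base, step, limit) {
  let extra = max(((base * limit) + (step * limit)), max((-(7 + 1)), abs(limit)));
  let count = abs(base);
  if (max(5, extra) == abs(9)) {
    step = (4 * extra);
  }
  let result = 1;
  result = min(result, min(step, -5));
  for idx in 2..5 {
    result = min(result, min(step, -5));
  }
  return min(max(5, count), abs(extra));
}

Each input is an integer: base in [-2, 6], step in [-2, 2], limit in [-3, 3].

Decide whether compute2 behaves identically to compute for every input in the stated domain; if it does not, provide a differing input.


The two are interchangeable: arithmetic usage differs, and loop structure differs, and statement counts differ, and min/max/abs usage differs, and constant usage differs, and every declared input agrees.
Spot check at base=2, step=0, limit=3 — compute: extra := 6 | count := 2 | (max(5, extra) == abs(9)): false | result := 1 | iter idx=1: | result := -5 | iter idx=2: | result := -5 | iter idx=3: | result := -5 | iter idx=4: | result := -5 | result 5. compute2: extra := 6 | count := 2 | (max(5, extra) == abs(9)): false | result := 1 | result := -5 | iter idx=2: | result := -5 | iter idx=3: | result := -5 | iter idx=4: | result := -5 | result 5. Both give 5.
Checked all 315 inputs in the declared domain: the outputs agree on every one.
verdict: equivalent


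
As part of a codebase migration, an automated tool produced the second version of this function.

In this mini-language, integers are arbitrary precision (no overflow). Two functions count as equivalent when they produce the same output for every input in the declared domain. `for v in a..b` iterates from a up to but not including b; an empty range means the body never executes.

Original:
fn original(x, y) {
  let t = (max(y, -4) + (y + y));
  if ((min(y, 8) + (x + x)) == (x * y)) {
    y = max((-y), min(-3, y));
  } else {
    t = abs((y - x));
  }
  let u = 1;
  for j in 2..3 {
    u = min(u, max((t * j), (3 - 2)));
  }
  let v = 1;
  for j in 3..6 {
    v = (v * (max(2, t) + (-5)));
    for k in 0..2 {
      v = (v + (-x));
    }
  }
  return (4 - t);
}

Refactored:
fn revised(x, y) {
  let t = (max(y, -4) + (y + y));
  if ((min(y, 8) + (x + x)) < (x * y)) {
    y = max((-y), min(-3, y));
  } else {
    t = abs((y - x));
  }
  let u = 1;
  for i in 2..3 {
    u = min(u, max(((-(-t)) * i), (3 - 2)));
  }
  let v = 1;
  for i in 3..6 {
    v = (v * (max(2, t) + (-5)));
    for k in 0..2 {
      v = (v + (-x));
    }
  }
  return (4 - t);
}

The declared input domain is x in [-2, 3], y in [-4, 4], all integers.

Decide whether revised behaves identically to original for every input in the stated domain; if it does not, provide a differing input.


Evaluate both at x=-2, y=-4.
original: t becomes -12; next ((min(y, 8) + (x + x)) == (x * y)) evaluates to false; next t becomes 2; next u becomes 1; next at j=2:; next u becomes 1; next v becomes 1; next at j=3:; next v becomes -3; next at k=0:; next v becomes -1; next at k=1:; next v becomes 1; next at j=4:; next v becomes -3; next at k=0:; next v becomes -1; next at k=1:; next v becomes 1; next at j=5:; next v becomes -3; next at k=0:; next v becomes -1; next at k=1:; next v becomes 1; next final value 2
revised: t becomes -12; next ((min(y, 8) + (x + x)) < (x * y)) evaluates to true; next y becomes 4; next u becomes 1; next at i=2:; next u becomes 1; next v becomes 1; next at i=3:; next v becomes -3; next at k=0:; next v becomes -1; next at k=1:; next v becomes 1; next at i=4:; next v becomes -3; next at k=0:; next v becomes -1; next at k=1:; next v becomes 1; next at i=5:; next v becomes -3; next at k=0:; next v becomes -1; next at k=1:; next v becomes 1; next final value 16
2 and 16 differ, so these are not the same function on this domain.
verdict: not equivalent; witness: x=-2, y=-4


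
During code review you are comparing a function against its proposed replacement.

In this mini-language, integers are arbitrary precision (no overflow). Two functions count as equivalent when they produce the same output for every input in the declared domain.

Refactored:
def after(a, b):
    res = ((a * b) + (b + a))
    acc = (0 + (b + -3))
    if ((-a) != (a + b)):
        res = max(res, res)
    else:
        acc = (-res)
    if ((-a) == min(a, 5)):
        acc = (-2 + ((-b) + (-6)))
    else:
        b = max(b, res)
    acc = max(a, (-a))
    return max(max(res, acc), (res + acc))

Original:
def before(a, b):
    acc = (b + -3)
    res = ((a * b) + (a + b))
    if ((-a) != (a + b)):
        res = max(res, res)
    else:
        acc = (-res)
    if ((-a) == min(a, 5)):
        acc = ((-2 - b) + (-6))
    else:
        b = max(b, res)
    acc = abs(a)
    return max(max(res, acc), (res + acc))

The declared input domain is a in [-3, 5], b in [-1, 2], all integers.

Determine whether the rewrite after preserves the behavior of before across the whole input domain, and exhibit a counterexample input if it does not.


Comparing the listings, the differences include: constant usage differs; min/max/abs usage differs; arithmetic usage differs.
One worked example (a=5, b=0) — before: acc becomes -3; next res becomes 5; next ((-a) != (a + b)) evaluates to true; next res becomes 5; next ((-a) == min(a, 5)) evaluates to false; next b becomes 5; next acc becomes 5; next final value 10; after: res becomes 5; next acc becomes -3; next ((-a) != (a + b)) evaluates to true; next res becomes 5; next ((-a) == min(a, 5)) evaluates to false; next b becomes 5; next acc becomes 5; next final value 10; agreement on 10.
An exhaustive pass over the 36 declared inputs shows identical outputs.
verdict: equivalent


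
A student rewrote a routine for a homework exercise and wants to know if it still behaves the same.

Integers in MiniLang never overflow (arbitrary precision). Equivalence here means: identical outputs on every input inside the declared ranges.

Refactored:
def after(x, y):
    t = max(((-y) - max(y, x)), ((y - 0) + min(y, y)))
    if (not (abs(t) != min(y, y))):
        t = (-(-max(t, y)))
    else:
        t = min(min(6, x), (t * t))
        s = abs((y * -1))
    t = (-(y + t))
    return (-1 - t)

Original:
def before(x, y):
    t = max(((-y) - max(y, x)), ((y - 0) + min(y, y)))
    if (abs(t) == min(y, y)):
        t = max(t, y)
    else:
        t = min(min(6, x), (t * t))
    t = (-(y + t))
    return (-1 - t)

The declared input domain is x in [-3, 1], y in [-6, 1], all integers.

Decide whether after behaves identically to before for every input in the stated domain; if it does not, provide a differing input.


Changes here: arithmetic usage differs; comparison usage differs; min/max/abs usage differs; local variable names differ; constant usage differs; boolean connective usage differs; statement counts differ; the full 40-point sweep finds no disagreement.
verdict: equivalent


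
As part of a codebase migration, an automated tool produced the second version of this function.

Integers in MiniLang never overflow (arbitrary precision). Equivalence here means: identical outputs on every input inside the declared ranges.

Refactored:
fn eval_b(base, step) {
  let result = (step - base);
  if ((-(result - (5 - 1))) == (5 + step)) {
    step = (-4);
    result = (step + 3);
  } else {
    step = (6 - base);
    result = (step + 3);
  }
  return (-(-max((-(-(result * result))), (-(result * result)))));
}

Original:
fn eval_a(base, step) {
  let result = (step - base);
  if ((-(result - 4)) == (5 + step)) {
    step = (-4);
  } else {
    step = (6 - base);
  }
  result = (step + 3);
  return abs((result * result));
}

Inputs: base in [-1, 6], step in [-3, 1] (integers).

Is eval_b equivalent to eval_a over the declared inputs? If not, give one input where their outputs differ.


Changes here: arithmetic usage differs; and min/max/abs usage differs; and constant usage differs; and statement counts differ; the full 40-point sweep finds no disagreement.
verdict: equivalent


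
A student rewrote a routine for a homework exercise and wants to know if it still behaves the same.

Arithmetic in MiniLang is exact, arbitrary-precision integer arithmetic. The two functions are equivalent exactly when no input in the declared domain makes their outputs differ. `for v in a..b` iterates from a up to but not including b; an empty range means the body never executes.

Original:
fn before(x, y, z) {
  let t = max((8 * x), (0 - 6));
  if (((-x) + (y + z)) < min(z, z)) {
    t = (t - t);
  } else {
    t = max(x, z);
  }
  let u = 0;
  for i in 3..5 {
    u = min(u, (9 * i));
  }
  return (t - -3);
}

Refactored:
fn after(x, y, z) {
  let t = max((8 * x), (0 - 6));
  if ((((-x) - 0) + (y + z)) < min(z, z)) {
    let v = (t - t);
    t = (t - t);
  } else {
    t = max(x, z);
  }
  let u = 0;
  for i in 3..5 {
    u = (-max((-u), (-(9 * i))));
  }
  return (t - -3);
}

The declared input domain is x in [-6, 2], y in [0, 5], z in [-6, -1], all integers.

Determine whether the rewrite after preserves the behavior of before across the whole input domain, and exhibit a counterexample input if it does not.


Comparing the listings, the differences include: min/max/abs usage differs, plus constant usage differs, plus arithmetic usage differs, plus local variable names differ, plus statement counts differ.
Spot check at x=2, y=4, z=-5 — before: t becomes 16; next (((-x) + (y + z)) < min(z, z)) evaluates to false; next t becomes 2; next u becomes 0; next at i=3:; next u becomes 0; next at i=4:; next u becomes 0; next final value 5. after: t becomes 16; next ((((-x) - 0) + (y + z)) < min(z, z)) evaluates to false; next t becomes 2; next u becomes 0; next at i=3:; next u becomes 0; next at i=4:; next u becomes 0; next final value 5. Both give 5.
An exhaustive pass over the 324 declared inputs shows identical outputs.
verdict: equivalent


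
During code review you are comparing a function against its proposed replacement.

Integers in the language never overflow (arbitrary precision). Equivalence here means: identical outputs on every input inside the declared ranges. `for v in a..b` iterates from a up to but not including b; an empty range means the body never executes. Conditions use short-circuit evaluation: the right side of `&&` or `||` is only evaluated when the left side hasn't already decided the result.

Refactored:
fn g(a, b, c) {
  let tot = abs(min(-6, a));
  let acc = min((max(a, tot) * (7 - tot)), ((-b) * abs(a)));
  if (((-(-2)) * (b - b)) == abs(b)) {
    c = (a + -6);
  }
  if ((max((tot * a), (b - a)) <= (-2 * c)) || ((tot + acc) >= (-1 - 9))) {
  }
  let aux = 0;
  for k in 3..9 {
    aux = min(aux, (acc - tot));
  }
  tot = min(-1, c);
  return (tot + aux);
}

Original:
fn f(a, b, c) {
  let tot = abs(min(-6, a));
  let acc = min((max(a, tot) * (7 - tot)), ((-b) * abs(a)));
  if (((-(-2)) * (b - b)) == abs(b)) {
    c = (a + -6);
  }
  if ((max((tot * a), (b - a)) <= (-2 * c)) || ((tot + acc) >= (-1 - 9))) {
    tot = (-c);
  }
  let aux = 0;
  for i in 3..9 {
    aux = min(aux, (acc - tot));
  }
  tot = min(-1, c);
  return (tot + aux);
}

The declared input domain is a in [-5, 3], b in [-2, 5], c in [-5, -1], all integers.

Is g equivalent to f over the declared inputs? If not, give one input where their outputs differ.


There is a counterexample at a=-5, b=-1, c=-5: -5 on one side, -6 on the other.
f: tot := 6 | acc := 5 | (((-(-2)) * (b - b)) == abs(b)): false | ((max((tot * a), (b - a)) <= (-2 * c)) || ((tot + acc) >= (-1 - 9))): true | tot := 5 | aux := 0 | iter i=3: | aux := 0 | iter i=4: | aux := 0 | iter i=5: | aux := 0 | iter i=6: | aux := 0 | iter i=7: | aux := 0 | iter i=8: | aux := 0 | tot := -5 | result -5
g: tot := 6 | acc := 5 | (((-(-2)) * (b - b)) == abs(b)): false | ((max((tot * a), (b - a)) <= (-2 * c)) || ((tot + acc) >= (-1 - 9))): true | aux := 0 | iter k=3: | aux := -1 | iter k=4: | aux := -1 | iter k=5: | aux := -1 | iter k=6: | aux := -1 | iter k=7: | aux := -1 | iter k=8: | aux := -1 | tot := -5 | result -6
verdict: not equivalent; witness: a=-5, b=-1, c=-5


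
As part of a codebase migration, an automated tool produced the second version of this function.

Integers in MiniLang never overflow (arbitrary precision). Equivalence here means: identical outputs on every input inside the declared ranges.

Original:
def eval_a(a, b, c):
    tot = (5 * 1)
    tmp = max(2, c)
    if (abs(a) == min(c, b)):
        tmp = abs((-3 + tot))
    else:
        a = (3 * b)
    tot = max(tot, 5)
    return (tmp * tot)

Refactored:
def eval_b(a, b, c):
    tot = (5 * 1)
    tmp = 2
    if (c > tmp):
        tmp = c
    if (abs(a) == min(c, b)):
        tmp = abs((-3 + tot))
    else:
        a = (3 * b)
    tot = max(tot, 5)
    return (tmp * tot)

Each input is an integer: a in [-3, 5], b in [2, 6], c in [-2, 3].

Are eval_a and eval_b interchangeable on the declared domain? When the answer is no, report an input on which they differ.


The two versions differ — the changes include min/max/abs usage differs, plus comparison usage differs, plus branching structure differs, plus statement counts differ.
One worked example (a=-3, b=5, c=-1) — eval_a: tot=5, then tmp=2, then (abs(a) == min(c, b)) is false, then a=15, then tot=5, then returns 10; eval_b: tot=5, then tmp=2, then (c > tmp) is false, then (abs(a) == min(c, b)) is false, then a=15, then tot=5, then returns 10; agreement on 10.
Every one of the 270 inputs gives matching results.
verdict: equivalent


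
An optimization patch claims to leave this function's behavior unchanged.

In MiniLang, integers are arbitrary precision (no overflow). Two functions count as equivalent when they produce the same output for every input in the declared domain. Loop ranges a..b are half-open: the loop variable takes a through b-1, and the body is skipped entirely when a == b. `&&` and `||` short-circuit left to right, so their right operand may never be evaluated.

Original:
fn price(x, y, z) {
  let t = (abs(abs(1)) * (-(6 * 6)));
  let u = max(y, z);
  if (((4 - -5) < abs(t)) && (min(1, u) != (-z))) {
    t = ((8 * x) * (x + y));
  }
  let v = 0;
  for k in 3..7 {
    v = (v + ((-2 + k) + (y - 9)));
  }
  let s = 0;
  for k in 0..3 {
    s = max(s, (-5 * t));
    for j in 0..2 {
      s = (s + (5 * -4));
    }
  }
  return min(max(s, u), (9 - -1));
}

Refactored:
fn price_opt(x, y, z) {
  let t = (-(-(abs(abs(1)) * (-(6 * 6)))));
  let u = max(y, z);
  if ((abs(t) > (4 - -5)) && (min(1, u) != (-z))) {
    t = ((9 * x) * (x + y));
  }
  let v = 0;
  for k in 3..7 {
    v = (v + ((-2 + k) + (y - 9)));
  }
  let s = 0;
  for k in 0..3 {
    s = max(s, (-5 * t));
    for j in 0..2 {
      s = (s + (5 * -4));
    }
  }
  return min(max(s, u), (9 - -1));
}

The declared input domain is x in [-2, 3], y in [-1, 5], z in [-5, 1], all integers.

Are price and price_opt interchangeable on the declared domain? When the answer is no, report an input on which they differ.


On input x=-1, y=2, z=-5, price returns 2 while price_opt returns 5.
verdict: not equivalent; witness: x=-1, y=2, z=-5


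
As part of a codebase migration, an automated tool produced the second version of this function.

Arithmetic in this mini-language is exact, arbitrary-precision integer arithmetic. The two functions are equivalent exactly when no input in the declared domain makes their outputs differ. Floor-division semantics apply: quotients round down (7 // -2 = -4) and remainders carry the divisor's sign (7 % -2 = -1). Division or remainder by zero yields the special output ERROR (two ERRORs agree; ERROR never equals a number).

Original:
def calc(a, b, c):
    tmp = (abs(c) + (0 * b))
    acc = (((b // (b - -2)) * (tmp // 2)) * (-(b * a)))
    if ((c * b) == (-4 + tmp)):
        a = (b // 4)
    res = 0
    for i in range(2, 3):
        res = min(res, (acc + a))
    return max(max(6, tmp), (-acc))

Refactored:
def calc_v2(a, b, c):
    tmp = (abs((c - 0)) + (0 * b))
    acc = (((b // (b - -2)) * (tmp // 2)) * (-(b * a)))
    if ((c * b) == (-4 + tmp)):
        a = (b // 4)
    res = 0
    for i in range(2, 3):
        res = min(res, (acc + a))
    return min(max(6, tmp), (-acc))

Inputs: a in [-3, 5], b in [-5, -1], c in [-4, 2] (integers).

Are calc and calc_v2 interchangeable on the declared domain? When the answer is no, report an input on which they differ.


These are not equivalent — on a=-3, b=-5, c=-4 the outputs split (30 vs 6).
calc: tmp becomes 4; next acc becomes -30; next ((c * b) == (-4 + tmp)) evaluates to false; next res becomes 0; next at i=2:; next res becomes -33; next final value 30
calc_v2: tmp becomes 4; next acc becomes -30; next ((c * b) == (-4 + tmp)) evaluates to false; next res becomes 0; next at i=2:; next res becomes -33; next final value 6
verdict: not equivalent; witness: a=-3, b=-5, c=-4


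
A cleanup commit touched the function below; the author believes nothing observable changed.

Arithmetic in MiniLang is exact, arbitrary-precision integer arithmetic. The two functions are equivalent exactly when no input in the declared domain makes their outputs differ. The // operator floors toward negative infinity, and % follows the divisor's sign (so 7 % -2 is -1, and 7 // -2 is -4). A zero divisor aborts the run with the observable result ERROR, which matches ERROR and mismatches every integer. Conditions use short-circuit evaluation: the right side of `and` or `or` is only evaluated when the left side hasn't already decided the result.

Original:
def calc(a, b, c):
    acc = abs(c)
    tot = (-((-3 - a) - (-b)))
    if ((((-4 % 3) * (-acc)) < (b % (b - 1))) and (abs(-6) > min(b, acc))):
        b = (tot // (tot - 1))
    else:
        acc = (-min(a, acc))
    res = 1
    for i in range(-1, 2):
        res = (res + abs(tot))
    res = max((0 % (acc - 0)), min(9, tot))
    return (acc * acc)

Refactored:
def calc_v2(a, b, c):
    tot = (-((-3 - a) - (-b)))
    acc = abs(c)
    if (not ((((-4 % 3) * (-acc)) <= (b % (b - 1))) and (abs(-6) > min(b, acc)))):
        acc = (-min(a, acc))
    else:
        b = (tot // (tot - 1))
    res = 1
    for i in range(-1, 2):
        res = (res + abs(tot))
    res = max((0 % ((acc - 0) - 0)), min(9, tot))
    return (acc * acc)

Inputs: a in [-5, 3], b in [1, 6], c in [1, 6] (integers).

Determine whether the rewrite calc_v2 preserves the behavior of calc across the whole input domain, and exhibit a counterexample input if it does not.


The suspicious edit (`(((-4 % 3) * (-acc)) < (b % (b - 1)))` became `(((-4 % 3) * (-acc)) <= (b % (b - 1)))`) never changes the result for any input inside the declared domain.
Spot check at a=-1, b=6, c=2 — calc: acc = 2; tot = -4; ((((-4 % 3) * (-acc)) < (b % (b - 1))) and (abs(-6) > min(b, acc))) -> true; b = 0; res = 1; [i=-1]; res = 5; [i=0]; res = 9; [i=1]; res = 13; res = 0; return 4. calc_v2: tot = -4; acc = 2; (not ((((-4 % 3) * (-acc)) <= (b % (b - 1))) and (abs(-6) > min(b, acc)))) -> false; b = 0; res = 1; [i=-1]; res = 5; [i=0]; res = 9; [i=1]; res = 13; res = 0; return 4. Both give 4.
Sweeping the whole domain (324 inputs) finds no disagreement.
verdict: equivalent


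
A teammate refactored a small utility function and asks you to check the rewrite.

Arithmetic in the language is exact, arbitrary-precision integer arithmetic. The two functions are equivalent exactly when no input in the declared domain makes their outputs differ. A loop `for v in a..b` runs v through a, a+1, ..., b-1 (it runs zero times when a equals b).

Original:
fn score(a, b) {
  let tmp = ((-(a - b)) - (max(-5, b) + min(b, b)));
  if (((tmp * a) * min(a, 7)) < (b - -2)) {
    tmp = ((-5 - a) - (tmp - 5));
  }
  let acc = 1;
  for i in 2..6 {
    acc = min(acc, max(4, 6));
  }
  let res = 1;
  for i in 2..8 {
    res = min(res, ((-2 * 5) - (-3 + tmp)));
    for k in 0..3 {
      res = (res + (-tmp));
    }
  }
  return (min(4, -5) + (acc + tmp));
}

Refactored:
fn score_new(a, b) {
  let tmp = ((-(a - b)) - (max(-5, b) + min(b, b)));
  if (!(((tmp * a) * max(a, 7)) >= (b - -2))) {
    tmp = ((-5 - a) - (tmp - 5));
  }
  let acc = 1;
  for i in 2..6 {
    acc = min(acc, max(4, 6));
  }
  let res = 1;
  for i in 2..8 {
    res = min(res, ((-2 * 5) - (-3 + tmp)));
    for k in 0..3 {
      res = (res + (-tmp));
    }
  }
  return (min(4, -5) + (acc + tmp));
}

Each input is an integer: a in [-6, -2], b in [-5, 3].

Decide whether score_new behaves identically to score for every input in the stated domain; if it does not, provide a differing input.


Consider the input a=-6, b=-5.
score: tmp := 11 | (((tmp * a) * min(a, 7)) < (b - -2)): false | acc := 1 | iter i=2: | acc := 1 | iter i=3: | acc := 1 | iter i=4: | acc := 1 | iter i=5: | acc := 1 | res := 1 | iter i=2: | res := -18 | iter k=0: | res := -29 | iter k=1: | res := -40 | iter k=2: | res := -51 | iter i=3: | res := -51 | iter k=0: | res := -62 | iter k=1: | res := -73 | iter k=2: | res := -84 | iter i=4: | res := -84 | iter k=0: | res := -95 | iter k=1: | res := -106 | iter k=2: | res := -117 | iter i=5: | res := -117 | iter k=0: | res := -128 | iter k=1: | res := -139 | iter k=2: | res := -150 | iter i=6: | res := -150 | iter k=0: | res := -161 | iter k=1: | res := -172 | iter k=2: | res := -183 | iter i=7: | res := -183 | iter k=0: | res := -194 | iter k=1: | res := -205 | iter k=2: | res := -216 | result 7
score_new: tmp := 11 | (!(((tmp * a) * max(a, 7)) >= (b - -2))): true | tmp := -5 | acc := 1 | iter i=2: | acc := 1 | iter i=3: | acc := 1 | iter i=4: | acc := 1 | iter i=5: | acc := 1 | res := 1 | iter i=2: | res := -2 | iter k=0: | res := 3 | iter k=1: | res := 8 | iter k=2: | res := 13 | iter i=3: | res := -2 | iter k=0: | res := 3 | iter k=1: | res := 8 | iter k=2: | res := 13 | iter i=4: | res := -2 | iter k=0: | res := 3 | iter k=1: | res := 8 | iter k=2: | res := 13 | iter i=5: | res := -2 | iter k=0: | res := 3 | iter k=1: | res := 8 | iter k=2: | res := 13 | iter i=6: | res := -2 | iter k=0: | res := 3 | iter k=1: | res := 8 | iter k=2: | res := 13 | iter i=7: | res := -2 | iter k=0: | res := 3 | iter k=1: | res := 8 | iter k=2: | res := 13 | result -9
7 and -9 differ, so these are not the same function on this domain.
verdict: not equivalent; witness: a=-6, b=-5


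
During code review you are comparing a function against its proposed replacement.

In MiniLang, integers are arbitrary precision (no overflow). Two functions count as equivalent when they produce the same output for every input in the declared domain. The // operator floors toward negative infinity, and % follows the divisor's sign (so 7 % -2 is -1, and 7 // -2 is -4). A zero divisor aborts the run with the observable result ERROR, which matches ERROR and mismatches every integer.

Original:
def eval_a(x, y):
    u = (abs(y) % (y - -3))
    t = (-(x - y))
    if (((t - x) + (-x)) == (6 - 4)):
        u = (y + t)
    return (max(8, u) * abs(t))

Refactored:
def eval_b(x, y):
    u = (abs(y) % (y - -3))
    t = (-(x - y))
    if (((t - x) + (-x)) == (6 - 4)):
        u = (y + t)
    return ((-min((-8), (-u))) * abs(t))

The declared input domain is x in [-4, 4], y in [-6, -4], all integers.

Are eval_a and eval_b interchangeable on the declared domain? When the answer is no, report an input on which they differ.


Comparing the listings, the differences include: min/max/abs usage differs.
Spot check at x=0, y=-4 — eval_a: u becomes 0; next t becomes -4; next (((t - x) + (-x)) == (6 - 4)) evaluates to false; next final value 32. eval_b: u becomes 0; next t becomes -4; next (((t - x) + (-x)) == (6 - 4)) evaluates to false; next final value 32. Both give 32.
Every one of the 27 inputs gives matching results.
verdict: equivalent


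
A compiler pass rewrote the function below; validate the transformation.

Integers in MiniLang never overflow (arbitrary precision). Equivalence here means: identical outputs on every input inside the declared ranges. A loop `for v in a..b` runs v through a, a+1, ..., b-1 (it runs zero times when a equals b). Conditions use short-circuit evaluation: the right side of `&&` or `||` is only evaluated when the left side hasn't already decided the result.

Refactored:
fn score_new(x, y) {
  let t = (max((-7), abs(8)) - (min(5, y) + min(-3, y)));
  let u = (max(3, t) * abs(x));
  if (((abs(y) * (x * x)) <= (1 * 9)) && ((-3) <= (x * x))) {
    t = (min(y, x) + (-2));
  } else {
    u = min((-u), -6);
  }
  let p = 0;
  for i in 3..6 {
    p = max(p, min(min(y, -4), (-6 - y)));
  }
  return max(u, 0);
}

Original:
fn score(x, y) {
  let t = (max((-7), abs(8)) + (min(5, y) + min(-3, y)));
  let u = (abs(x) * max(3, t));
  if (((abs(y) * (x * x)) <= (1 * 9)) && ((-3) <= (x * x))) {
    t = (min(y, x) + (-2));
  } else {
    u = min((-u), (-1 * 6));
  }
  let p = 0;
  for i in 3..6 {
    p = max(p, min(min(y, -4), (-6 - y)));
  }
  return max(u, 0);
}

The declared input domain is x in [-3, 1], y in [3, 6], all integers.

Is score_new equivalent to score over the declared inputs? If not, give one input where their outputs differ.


Try x=-1, y=4.
score: t = 9; u = 9; (((abs(y) * (x * x)) <= (1 * 9)) && ((-3) <= (x * x))) -> true; t = -3; p = 0; [i=3]; p = 0; [i=4]; p = 0; [i=5]; p = 0; return 9
score_new: t = 7; u = 7; (((abs(y) * (x * x)) <= (1 * 9)) && ((-3) <= (x * x))) -> true; t = -3; p = 0; [i=3]; p = 0; [i=4]; p = 0; [i=5]; p = 0; return 7
9 vs 7 — the two versions disagree here.
verdict: not equivalent; witness: x=-1, y=4


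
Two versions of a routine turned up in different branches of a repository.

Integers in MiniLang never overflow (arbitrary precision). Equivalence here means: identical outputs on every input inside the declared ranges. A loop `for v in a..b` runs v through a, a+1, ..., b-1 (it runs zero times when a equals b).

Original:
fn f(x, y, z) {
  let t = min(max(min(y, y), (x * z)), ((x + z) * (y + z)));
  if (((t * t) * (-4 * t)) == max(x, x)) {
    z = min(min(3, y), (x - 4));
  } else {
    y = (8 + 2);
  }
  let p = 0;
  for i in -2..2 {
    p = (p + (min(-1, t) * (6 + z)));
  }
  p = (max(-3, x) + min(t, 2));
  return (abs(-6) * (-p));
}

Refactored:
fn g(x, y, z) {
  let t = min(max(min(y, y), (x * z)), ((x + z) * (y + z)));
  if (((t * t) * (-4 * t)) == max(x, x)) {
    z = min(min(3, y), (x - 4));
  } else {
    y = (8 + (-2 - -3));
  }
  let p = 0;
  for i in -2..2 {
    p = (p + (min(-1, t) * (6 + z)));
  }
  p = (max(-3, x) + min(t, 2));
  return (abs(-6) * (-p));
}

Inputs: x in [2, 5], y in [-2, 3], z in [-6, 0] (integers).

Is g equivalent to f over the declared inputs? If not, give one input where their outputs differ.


Equivalent. Although `-1` became `-2`, no input in the stated domain can expose it.
An exhaustive pass over the 168 declared inputs shows identical outputs.
Spot check at x=4, y=2, z=-5 — f: t = 2; (((t * t) * (-4 * t)) == max(x, x)) -> false; y = 10; p = 0; [i=-2]; p = -1; [i=-1]; p = -2; [i=0]; p = -3; [i=1]; p = -4; p = 6; return -36. g: t = 2; (((t * t) * (-4 * t)) == max(x, x)) -> false; y = 9; p = 0; [i=-2]; p = -1; [i=-1]; p = -2; [i=0]; p = -3; [i=1]; p = -4; p = 6; return -36. Both give -36.
verdict: equivalent


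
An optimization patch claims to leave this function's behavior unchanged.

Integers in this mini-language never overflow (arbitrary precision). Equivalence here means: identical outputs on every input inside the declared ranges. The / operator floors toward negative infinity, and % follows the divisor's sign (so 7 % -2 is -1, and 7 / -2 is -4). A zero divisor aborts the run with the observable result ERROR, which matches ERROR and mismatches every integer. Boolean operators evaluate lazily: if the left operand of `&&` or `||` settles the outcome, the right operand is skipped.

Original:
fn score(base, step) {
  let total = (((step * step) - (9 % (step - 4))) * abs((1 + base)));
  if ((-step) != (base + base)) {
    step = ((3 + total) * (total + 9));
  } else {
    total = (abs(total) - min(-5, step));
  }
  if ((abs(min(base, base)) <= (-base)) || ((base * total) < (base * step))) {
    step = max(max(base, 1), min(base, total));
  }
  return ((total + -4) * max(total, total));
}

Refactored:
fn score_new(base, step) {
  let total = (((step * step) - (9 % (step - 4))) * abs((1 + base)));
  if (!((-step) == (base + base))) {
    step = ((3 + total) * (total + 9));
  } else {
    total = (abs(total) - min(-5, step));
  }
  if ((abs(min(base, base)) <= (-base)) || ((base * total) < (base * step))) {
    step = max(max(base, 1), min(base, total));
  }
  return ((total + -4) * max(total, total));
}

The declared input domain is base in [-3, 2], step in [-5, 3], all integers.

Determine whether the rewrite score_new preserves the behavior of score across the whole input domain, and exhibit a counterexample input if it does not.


The two versions differ — the changes include comparison usage differs; boolean connective usage differs.
Tracing base=-2, step=0: score: total=3, then ((-step) != (base + base)) is true, then step=72, then ((abs(min(base, base)) <= (-base)) || ((base * total) < (base * step))) is true, then step=1, then returns -3 | score_new: total=3, then (!((-step) == (base + base))) is true, then step=72, then ((abs(min(base, base)) <= (-base)) || ((base * total) < (base * step))) is true, then step=1, then returns -3 — matching result -3.
Checked all 54 inputs in the declared domain: the outputs agree on every one.
verdict: equivalent


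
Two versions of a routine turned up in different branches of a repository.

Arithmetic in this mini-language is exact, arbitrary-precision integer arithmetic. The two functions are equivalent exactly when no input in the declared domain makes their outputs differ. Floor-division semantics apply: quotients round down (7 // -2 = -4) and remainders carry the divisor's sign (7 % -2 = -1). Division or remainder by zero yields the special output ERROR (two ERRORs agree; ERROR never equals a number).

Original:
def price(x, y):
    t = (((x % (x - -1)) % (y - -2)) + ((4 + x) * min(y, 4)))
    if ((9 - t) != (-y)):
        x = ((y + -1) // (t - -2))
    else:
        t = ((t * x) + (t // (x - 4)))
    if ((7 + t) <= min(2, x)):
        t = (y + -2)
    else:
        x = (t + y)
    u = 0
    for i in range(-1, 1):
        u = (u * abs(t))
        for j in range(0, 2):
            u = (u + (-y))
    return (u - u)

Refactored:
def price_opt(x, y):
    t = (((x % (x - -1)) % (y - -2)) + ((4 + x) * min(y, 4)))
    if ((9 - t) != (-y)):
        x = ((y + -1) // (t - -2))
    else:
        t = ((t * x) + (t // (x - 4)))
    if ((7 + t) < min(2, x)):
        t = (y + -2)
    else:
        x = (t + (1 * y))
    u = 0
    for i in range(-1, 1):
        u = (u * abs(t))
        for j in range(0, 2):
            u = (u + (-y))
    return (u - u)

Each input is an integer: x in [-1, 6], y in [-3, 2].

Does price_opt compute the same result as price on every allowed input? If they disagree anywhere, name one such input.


Equivalent. Although `((7 + t) <= min(2, x))` became `((7 + t) < min(2, x))`, no input in the stated domain can expose it.
An exhaustive pass over the 48 declared inputs shows identical outputs.
As a probe, take x=0, y=-2: price runs divide-by-zero, output ERROR; price_opt runs divide-by-zero, output ERROR; both end at ERROR.
verdict: equivalent


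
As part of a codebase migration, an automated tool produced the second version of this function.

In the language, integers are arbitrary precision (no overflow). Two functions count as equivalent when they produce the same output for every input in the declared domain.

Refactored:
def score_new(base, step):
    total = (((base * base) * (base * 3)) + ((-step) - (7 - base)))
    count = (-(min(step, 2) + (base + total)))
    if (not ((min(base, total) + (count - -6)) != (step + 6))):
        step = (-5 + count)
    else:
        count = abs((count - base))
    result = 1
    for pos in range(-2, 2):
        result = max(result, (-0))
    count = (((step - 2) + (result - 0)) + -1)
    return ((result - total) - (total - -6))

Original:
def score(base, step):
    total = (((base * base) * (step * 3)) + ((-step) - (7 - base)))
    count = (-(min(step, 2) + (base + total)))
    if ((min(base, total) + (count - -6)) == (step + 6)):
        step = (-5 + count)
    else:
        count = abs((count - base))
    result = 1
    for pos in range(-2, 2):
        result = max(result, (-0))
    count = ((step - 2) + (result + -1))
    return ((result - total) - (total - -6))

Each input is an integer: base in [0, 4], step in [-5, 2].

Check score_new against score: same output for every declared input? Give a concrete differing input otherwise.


Run the pair on base=1, step=-5.
score: total becomes -16; next count becomes 20; next ((min(base, total) + (count - -6)) == (step + 6)) evaluates to false; next count becomes 19; next result becomes 1; next at pos=-2:; next result becomes 1; next at pos=-1:; next result becomes 1; next at pos=0:; next result becomes 1; next at pos=1:; next result becomes 1; next count becomes -7; next final value 27
score_new: total becomes 2; next count becomes 2; next (not ((min(base, total) + (count - -6)) != (step + 6))) evaluates to false; next count becomes 1; next result becomes 1; next at pos=-2:; next result becomes 1; next at pos=-1:; next result becomes 1; next at pos=0:; next result becomes 1; next at pos=1:; next result becomes 1; next count becomes -7; next final value -9
27 against -9: the behavior changed.
verdict: not equivalent; witness: base=1, step=-5


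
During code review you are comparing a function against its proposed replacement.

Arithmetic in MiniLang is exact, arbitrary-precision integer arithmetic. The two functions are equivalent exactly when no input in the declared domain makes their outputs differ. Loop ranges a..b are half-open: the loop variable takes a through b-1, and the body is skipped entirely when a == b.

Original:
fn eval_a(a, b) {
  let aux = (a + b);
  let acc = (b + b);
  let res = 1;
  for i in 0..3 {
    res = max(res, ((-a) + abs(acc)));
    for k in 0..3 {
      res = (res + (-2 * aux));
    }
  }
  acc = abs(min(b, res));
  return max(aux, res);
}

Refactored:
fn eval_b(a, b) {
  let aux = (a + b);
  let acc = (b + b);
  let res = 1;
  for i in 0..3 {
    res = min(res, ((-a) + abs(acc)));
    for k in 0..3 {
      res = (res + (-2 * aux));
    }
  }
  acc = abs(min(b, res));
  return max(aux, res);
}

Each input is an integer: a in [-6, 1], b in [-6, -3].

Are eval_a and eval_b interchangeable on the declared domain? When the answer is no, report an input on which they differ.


Not equivalent: a=-6, b=-6 separates them (234 vs 90).
eval_a: aux = -12; acc = -12; res = 1; [i=0]; res = 18; [k=0]; res = 42; [k=1]; res = 66; [k=2]; res = 90; [i=1]; res = 90; [k=0]; res = 114; [k=1]; res = 138; [k=2]; res = 162; [i=2]; res = 162; [k=0]; res = 186; [k=1]; res = 210; [k=2]; res = 234; acc = 6; return 234
eval_b: aux = -12; acc = -12; res = 1; [i=0]; res = 1; [k=0]; res = 25; [k=1]; res = 49; [k=2]; res = 73; [i=1]; res = 18; [k=0]; res = 42; [k=1]; res = 66; [k=2]; res = 90; [i=2]; res = 18; [k=0]; res = 42; [k=1]; res = 66; [k=2]; res = 90; acc = 6; return 90
verdict: not equivalent; witness: a=-6, b=-6


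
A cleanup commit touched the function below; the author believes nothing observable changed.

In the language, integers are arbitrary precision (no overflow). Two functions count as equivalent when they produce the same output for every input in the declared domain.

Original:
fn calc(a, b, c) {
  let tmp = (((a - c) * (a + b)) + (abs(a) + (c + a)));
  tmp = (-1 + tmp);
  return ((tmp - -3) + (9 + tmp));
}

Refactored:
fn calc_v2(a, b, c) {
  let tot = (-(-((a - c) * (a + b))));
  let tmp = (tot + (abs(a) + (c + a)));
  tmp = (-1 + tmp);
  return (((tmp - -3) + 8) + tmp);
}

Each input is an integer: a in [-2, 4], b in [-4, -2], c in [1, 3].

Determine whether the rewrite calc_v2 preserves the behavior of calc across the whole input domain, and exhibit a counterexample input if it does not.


Take a=-2, b=-4, c=1.
calc: tmp := 19 | tmp := 18 | result 48
calc_v2: tot := 18 | tmp := 19 | tmp := 18 | result 47
48 against 47: the behavior changed.
verdict: not equivalent; witness: a=-2, b=-4, c=1


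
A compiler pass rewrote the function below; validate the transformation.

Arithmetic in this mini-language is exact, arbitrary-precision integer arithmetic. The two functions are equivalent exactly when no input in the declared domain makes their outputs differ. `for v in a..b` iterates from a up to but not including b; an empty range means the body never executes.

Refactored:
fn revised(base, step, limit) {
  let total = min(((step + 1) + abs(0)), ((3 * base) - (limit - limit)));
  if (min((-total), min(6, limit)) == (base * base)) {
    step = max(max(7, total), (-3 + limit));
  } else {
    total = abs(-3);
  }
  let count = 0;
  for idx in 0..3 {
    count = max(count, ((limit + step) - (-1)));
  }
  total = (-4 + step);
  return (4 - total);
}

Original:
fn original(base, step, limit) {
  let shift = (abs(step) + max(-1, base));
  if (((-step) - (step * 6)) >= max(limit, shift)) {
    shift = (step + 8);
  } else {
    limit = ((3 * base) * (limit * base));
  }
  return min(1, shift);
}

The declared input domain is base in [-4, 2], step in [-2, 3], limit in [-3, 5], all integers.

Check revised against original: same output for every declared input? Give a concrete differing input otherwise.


Take base=-4, step=-2, limit=-3.
original: shift := 1 | (((-step) - (step * 6)) >= max(limit, shift)): true | shift := 6 | result 1
revised: total := -12 | (min((-total), min(6, limit)) == (base * base)): false | total := 3 | count := 0 | iter idx=0: | count := 0 | iter idx=1: | count := 0 | iter idx=2: | count := 0 | total := -6 | result 10
1 vs 10 — the two versions disagree here.
verdict: not equivalent; witness: base=-4, step=-2, limit=-3


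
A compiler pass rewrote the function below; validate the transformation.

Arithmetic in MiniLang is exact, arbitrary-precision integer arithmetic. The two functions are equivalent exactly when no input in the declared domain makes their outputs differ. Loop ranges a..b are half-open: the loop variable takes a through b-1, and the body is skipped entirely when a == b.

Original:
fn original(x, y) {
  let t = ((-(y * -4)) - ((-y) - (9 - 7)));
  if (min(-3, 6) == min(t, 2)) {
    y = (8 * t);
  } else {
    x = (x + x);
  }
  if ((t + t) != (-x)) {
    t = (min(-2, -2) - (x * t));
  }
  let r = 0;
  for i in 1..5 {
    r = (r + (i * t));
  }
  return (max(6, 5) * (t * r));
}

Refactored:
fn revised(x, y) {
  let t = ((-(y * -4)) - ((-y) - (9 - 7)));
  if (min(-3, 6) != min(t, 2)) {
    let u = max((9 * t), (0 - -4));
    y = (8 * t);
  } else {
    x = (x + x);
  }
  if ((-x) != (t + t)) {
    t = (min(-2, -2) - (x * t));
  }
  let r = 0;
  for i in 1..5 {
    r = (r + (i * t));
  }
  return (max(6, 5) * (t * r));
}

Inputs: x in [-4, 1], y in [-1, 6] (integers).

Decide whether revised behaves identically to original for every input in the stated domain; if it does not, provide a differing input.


x=-4, y=-1 yields 11760 from original but 40560 from revised.
verdict: not equivalent; witness: x=-4, y=-1


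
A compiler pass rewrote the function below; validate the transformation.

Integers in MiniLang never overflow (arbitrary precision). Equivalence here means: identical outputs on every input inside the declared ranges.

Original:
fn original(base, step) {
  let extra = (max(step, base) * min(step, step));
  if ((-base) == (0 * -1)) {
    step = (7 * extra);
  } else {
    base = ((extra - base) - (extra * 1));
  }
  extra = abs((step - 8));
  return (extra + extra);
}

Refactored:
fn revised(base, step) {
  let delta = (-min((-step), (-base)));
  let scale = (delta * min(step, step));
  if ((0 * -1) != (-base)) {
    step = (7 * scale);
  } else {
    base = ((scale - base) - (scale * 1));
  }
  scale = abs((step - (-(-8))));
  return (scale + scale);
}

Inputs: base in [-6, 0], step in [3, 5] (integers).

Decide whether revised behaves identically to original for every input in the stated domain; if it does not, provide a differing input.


The rewrite breaks on base=-6, step=3, where the results are 10 and 110.
original: extra=9, then ((-base) == (0 * -1)) is false, then base=6, then extra=5, then returns 10
revised: delta=3, then scale=9, then ((0 * -1) != (-base)) is true, then step=63, then scale=55, then returns 110
verdict: not equivalent; witness: base=-6, step=3
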